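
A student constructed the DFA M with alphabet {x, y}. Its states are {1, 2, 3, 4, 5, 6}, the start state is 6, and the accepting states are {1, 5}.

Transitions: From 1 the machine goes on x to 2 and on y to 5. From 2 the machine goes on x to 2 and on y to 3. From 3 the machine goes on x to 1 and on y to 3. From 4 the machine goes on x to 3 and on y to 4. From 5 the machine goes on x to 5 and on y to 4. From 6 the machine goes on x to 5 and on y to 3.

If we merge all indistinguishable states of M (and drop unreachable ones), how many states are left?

All states are reachable from the start state.
Initial partition by acceptance: {1,5} | {2,3,4,6}.
On input x, block {1,5} splits into {1} and {5}.
Refine {2,3,4,6} on symbol x: members go to different blocks, giving {2,4} and {3} and {6}.
Refine {2,4} on symbol x: members go to different blocks, giving {2} and {4}.
Stable partition: {1} | {2} | {5} | {3} | {6} | {4} — 6 equivalence classes.

6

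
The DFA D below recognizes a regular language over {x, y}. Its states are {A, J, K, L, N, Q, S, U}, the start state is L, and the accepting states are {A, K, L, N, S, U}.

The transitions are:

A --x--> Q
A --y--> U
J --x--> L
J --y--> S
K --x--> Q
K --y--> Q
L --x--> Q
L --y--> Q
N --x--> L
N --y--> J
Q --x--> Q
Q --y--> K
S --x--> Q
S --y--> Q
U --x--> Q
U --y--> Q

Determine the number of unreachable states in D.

BFS from L reaches {K, L, Q}; the 5 state(s) A, J, N, S, U are never visited.

5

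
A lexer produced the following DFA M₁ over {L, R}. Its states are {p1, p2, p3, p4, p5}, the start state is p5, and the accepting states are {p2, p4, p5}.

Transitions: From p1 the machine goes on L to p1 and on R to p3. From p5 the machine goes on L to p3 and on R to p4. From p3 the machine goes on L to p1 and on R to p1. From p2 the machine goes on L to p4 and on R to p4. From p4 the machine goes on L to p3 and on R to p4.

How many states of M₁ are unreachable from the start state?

1

BFS from p5 reaches {p1, p3, p4, p5}; the 1 state(s) p2 are never visited.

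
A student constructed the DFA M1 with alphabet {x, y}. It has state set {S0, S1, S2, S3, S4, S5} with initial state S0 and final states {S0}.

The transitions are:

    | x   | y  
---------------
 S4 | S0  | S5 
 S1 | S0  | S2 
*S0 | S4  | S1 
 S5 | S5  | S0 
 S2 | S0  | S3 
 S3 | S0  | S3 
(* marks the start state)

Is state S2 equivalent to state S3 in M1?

P0 = {S0} | {S1,S2,S3,S4,S5}.
Split {S1,S2,S3,S4,S5} by δ(·,x) → {S1,S2,S3,S4} and {S5}.
Refine {S1,S2,S3,S4} on symbol y: members go to different blocks, giving {S1,S2,S3} and {S4}.
Stable partition: {S0} | {S1,S2,S3} | {S5} | {S4} — 4 equivalence classes.
S2 and S3 lie in the same block of the stable partition, so they are equivalent — no string distinguishes them.

Yes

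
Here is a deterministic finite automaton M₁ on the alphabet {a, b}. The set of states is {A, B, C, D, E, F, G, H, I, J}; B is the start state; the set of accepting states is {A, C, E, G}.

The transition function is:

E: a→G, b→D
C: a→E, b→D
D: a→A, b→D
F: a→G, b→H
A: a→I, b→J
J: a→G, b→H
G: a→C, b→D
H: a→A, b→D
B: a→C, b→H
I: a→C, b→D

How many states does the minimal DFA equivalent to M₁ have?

Reachable states from the start: {A,B,C,D,E,G,H,I,J}. Unreachable: {F} — drop them.
P0 = {A,C,E,G} | {B,D,H,I,J}.
On input a, block {A,C,E,G} splits into {C,E,G} and {A}.
Split {B,D,H,I,J} by δ(·,a) → {B,I,J} and {D,H}.
No further refinement is possible. Final partition (4 blocks): {C,E,G} | {B,I,J} | {A} | {D,H}.

4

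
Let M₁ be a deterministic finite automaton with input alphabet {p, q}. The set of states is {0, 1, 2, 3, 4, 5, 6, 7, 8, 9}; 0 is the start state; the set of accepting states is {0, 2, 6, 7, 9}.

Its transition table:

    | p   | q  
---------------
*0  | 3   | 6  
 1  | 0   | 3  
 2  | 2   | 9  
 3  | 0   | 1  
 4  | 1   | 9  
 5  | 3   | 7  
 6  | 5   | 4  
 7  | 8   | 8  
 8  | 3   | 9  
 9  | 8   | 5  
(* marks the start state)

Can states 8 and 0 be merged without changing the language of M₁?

No

States {2} cannot be reached from the start state, so discard them.
Start with accepting vs non-accepting: {0,6,7,9} | {1,3,4,5,8}.
Refine {0,6,7,9} on symbol q: members go to different blocks, giving {6,7,9} and {0}.
On input p, block {1,3,4,5,8} splits into {4,5,8} and {1,3}.
No further refinement is possible. Final partition (4 blocks): {6,7,9} | {4,5,8} | {0} | {1,3}.
8 and 0 end up in different blocks, so they are distinguishable. For instance, the string 'ε' is accepted from only 0.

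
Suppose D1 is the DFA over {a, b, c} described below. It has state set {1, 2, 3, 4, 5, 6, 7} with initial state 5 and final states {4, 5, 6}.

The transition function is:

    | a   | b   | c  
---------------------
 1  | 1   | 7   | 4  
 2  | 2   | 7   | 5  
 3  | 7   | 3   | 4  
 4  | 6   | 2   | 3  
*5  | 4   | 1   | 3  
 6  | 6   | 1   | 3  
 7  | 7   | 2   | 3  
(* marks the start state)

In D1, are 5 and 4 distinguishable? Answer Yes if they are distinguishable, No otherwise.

No

All states are reachable from the start state.
Initial partition by acceptance: {4,5,6} | {1,2,3,7}.
On input c, block {1,2,3,7} splits into {1,2,3} and {7}.
On input a, block {1,2,3} splits into {1,2} and {3}.
No further refinement is possible. Final partition (4 blocks): {4,5,6} | {1,2} | {7} | {3}.
5 and 4 lie in the same block of the stable partition, so they are equivalent — no string distinguishes them.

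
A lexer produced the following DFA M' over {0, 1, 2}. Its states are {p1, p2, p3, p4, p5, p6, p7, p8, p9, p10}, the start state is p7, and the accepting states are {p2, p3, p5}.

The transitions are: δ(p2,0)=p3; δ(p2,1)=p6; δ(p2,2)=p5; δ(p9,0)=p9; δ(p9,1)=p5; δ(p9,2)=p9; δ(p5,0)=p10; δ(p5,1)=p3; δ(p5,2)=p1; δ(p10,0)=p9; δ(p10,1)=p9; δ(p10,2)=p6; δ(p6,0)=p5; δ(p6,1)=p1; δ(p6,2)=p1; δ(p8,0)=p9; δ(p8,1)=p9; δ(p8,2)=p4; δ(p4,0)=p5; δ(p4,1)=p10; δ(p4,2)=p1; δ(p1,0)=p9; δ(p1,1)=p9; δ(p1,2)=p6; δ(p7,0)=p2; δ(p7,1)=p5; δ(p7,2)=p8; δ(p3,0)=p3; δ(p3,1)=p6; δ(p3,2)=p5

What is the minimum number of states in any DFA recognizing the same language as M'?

P0 = {p2,p3,p5} | {p1,p4,p6,p7,p8,p9,p10}.
On input 0, block {p2,p3,p5} splits into {p2,p3} and {p5}.
Refine {p1,p4,p6,p7,p8,p9,p10} on symbol 0: members go to different blocks, giving {p1,p8,p9,p10} and {p4,p6} and {p7}.
On input 1, block {p1,p8,p9,p10} splits into {p1,p8,p10} and {p9}.
Stable partition: {p2,p3} | {p1,p8,p10} | {p5} | {p4,p6} | {p7} | {p9} — 6 equivalence classes.

6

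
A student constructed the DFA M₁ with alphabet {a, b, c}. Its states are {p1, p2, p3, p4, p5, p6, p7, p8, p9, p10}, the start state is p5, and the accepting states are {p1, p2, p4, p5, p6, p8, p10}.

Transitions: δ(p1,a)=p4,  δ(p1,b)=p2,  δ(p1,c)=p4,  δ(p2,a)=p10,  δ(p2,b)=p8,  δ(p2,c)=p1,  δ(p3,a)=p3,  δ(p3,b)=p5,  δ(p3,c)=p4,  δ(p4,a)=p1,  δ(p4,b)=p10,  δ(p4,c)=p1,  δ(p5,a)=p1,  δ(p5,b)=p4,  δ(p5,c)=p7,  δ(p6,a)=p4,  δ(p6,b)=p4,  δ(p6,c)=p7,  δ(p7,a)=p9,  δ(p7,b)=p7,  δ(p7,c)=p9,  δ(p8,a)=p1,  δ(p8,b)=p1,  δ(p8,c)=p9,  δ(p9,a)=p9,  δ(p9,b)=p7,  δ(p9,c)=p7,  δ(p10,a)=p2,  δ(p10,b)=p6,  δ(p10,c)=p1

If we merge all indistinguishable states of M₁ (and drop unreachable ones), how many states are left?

4

States {p3} cannot be reached from the start state, so discard them.
Initial partition by acceptance: {p1,p2,p4,p5,p6,p8,p10} | {p7,p9}.
Split {p1,p2,p4,p5,p6,p8,p10} by δ(·,c) → {p1,p2,p4,p10} and {p5,p6,p8}.
Split {p1,p2,p4,p10} by δ(·,b) → {p1,p4} and {p2,p10}.
Stable partition: {p1,p4} | {p7,p9} | {p5,p6,p8} | {p2,p10} — 4 equivalence classes.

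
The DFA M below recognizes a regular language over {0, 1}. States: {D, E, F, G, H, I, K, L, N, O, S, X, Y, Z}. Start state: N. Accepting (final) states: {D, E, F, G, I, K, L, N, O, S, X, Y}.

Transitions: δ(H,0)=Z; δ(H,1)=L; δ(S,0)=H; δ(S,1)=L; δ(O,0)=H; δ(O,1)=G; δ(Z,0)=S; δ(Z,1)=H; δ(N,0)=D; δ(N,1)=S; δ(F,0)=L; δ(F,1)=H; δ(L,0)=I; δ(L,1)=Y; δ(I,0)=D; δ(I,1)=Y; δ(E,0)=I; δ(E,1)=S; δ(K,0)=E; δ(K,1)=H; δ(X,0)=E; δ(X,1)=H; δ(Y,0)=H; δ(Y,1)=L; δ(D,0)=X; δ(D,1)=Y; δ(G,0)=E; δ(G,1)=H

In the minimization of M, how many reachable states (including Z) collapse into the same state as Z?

States {F,G,K,O} cannot be reached from the start state, so discard them.
Initial partition by acceptance: {D,E,I,L,N,S,X,Y} | {H,Z}.
Split {D,E,I,L,N,S,X,Y} by δ(·,0) → {D,E,I,L,N,X} and {S,Y}.
Split {D,E,I,L,N,X} by δ(·,1) → {D,E,I,L,N} and {X}.
Refine {D,E,I,L,N} on symbol 0: members go to different blocks, giving {E,I,L,N} and {D}.
Refine {E,I,L,N} on symbol 0: members go to different blocks, giving {E,L} and {I,N}.
On input 0, block {H,Z} splits into {Z} and {H}.
Stable partition: {E,L} | {Z} | {S,Y} | {X} | {D} | {I,N} | {H} — 7 equivalence classes.
The equivalence class containing Z is {Z}, of size 1.

1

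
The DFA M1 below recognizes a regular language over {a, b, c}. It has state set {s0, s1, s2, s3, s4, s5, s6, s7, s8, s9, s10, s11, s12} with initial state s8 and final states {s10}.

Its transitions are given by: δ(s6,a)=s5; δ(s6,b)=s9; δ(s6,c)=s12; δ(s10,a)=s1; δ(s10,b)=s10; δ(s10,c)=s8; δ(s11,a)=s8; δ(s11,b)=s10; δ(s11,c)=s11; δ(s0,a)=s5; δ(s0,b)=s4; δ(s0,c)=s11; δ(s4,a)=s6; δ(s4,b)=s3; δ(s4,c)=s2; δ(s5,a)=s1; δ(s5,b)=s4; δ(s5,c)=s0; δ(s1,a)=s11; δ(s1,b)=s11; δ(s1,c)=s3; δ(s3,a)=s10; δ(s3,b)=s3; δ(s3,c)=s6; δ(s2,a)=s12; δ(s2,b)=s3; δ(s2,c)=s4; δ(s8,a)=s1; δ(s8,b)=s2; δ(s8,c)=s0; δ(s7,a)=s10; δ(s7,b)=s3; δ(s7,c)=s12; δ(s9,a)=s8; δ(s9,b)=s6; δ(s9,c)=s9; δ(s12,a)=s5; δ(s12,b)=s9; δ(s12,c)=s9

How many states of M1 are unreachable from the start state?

Starting at s8 and following transitions, the reachable set is {s0, s1, s2, s3, s4, s5, s6, s8, s9, s10, s11, s12}. That leaves s7 unreachable — 1 in total.

1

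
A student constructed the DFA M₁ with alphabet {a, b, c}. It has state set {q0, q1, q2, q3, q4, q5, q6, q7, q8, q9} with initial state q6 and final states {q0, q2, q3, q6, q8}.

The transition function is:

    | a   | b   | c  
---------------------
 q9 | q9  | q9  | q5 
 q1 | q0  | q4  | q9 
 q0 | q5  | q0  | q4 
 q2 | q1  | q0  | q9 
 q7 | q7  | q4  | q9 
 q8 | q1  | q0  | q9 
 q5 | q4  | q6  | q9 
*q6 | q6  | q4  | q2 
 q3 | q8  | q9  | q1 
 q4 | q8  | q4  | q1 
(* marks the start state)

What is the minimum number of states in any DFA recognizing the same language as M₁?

7

First remove the unreachable states {q3,q7}; 8 states remain.
P0 = {q0,q2,q6,q8} | {q1,q4,q5,q9}.
On input a, block {q0,q2,q6,q8} splits into {q0,q2,q8} and {q6}.
Split {q1,q4,q5,q9} by δ(·,a) → {q1,q4} and {q5,q9}.
Split {q0,q2,q8} by δ(·,a) → {q2,q8} and {q0}.
Split {q1,q4} by δ(·,a) → {q1} and {q4}.
Split {q5,q9} by δ(·,a) → {q5} and {q9}.
Stable partition: {q2,q8} | {q1} | {q6} | {q5} | {q0} | {q4} | {q9} — 7 equivalence classes.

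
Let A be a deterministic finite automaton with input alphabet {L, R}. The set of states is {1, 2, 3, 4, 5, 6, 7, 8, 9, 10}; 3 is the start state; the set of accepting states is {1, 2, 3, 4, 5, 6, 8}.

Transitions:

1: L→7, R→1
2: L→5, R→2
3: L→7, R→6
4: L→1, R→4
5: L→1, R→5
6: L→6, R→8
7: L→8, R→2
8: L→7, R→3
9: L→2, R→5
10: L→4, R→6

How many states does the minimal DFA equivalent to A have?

Reachable states from the start: {1,2,3,5,6,7,8}. Unreachable: {4,9,10} — drop them.
Initial partition by acceptance: {1,2,3,5,6,8} | {7}.
On input L, block {1,2,3,5,6,8} splits into {1,3,8} and {2,5,6}.
Split {1,3,8} by δ(·,R) → {1,8} and {3}.
Refine {1,8} on symbol R: members go to different blocks, giving {1} and {8}.
Split {2,5,6} by δ(·,L) → {2,6} and {5}.
Split {2,6} by δ(·,L) → {2} and {6}.
The partition is now stable with 7 blocks: {1} | {7} | {2} | {3} | {8} | {5} | {6}.

7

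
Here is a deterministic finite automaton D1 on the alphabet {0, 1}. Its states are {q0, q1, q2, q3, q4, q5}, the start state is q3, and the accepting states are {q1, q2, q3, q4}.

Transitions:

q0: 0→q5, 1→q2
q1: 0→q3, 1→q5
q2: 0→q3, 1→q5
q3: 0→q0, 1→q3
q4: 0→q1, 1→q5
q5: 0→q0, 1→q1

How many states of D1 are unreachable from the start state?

1

BFS from q3 reaches {q0, q1, q2, q3, q5}; the 1 state(s) q4 are never visited.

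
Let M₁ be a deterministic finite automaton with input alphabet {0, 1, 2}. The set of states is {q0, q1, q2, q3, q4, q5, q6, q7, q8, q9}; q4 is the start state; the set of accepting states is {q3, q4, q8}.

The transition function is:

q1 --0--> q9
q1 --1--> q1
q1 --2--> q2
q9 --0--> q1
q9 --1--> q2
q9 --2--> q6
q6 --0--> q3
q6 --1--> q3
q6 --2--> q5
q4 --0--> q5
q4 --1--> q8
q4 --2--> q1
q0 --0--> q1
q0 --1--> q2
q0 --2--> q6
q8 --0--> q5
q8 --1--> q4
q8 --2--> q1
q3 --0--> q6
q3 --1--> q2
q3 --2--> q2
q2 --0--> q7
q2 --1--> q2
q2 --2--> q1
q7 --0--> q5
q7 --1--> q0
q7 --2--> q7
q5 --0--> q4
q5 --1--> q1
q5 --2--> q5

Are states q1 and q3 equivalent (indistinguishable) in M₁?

All states are reachable from the start state.
Initial partition by acceptance: {q3,q4,q8} | {q0,q1,q2,q5,q6,q7,q9}.
Refine {q3,q4,q8} on symbol 1: members go to different blocks, giving {q4,q8} and {q3}.
Refine {q0,q1,q2,q5,q6,q7,q9} on symbol 0: members go to different blocks, giving {q0,q1,q2,q7,q9} and {q5} and {q6}.
On input 0, block {q0,q1,q2,q7,q9} splits into {q0,q1,q2,q9} and {q7}.
On input 0, block {q0,q1,q2,q9} splits into {q0,q1,q9} and {q2}.
Refine {q0,q1,q9} on symbol 1: members go to different blocks, giving {q0,q9} and {q1}.
Stable partition: {q4,q8} | {q0,q9} | {q3} | {q5} | {q6} | {q7} | {q2} | {q1} — 8 equivalence classes.
q1 and q3 end up in different blocks, so they are distinguishable. For instance, the string 'ε' is accepted from only q3.

No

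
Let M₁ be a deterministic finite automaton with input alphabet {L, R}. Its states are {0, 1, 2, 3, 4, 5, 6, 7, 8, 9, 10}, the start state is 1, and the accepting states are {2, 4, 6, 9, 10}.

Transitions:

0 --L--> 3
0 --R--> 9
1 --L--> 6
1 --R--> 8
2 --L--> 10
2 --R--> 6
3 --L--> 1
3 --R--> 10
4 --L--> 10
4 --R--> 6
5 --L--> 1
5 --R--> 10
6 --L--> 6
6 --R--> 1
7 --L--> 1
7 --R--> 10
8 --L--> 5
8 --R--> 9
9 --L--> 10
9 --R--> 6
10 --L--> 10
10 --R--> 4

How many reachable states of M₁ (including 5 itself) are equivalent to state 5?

States {0,2,3,7} cannot be reached from the start state, so discard them.
P0 = {4,6,9,10} | {1,5,8}.
On input R, block {4,6,9,10} splits into {4,9,10} and {6}.
Refine {4,9,10} on symbol R: members go to different blocks, giving {4,9} and {10}.
On input L, block {1,5,8} splits into {5,8} and {1}.
Refine {5,8} on symbol L: members go to different blocks, giving {5} and {8}.
The partition is now stable with 6 blocks: {4,9} | {5} | {6} | {10} | {1} | {8}.
The equivalence class containing 5 is {5}, of size 1.

1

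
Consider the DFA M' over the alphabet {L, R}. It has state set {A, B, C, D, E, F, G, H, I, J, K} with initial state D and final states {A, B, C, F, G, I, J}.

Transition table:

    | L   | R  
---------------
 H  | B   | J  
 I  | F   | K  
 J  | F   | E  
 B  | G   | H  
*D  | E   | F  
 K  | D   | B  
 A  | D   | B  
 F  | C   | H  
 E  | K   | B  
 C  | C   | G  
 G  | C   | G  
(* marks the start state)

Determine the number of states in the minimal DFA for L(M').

Reachable states from the start: {B,C,D,E,F,G,H,J,K}. Unreachable: {A,I} — drop them.
Initial partition by acceptance: {B,C,F,G,J} | {D,E,H,K}.
Split {B,C,F,G,J} by δ(·,R) → {B,F,J} and {C,G}.
On input L, block {B,F,J} splits into {B,F} and {J}.
Refine {D,E,H,K} on symbol L: members go to different blocks, giving {D,E,K} and {H}.
No further refinement is possible. Final partition (5 blocks): {B,F} | {D,E,K} | {C,G} | {J} | {H}.

5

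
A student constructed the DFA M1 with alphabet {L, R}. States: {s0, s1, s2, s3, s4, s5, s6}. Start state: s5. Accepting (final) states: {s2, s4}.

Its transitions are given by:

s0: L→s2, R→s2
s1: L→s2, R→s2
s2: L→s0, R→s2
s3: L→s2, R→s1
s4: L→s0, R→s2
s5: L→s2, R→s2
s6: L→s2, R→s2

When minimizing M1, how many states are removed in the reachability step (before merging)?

No path from s5 leads to s1, s3, s4, s6; the other 3 states are all reachable.

4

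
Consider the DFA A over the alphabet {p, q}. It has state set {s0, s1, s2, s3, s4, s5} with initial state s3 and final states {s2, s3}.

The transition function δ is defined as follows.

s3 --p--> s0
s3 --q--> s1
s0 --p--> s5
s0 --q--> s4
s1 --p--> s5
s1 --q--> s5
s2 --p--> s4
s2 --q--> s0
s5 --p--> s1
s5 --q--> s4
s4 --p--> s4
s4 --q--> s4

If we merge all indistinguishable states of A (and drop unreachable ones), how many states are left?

2

Reachable states from the start: {s0,s1,s3,s4,s5}. Unreachable: {s2} — drop them.
Start with accepting vs non-accepting: {s3} | {s0,s1,s4,s5}.
Stable partition: {s3} | {s0,s1,s4,s5} — 2 equivalence classes.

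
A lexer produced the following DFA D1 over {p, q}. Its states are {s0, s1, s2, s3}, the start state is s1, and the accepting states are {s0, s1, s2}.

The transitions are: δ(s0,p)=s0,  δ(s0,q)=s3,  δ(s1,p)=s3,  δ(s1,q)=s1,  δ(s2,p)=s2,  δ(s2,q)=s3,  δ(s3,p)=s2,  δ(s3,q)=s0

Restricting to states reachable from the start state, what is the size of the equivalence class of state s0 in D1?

All states are reachable from the start state.
P0 = {s0,s1,s2} | {s3}.
Split {s0,s1,s2} by δ(·,p) → {s0,s2} and {s1}.
Stable partition: {s0,s2} | {s3} | {s1} — 3 equivalence classes.
The equivalence class containing s0 is {s0,s2}, of size 2.

2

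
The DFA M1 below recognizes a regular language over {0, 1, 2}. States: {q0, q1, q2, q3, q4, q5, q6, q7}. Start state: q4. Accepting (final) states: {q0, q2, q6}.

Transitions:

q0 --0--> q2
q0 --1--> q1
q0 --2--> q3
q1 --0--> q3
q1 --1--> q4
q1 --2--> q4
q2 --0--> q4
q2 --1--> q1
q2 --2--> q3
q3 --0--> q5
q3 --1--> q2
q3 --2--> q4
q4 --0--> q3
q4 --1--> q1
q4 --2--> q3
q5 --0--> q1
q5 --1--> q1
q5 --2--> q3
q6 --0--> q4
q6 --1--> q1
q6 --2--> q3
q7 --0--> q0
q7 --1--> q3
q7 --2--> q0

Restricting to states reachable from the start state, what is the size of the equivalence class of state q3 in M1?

1

First remove the unreachable states {q0,q6,q7}; 5 states remain.
Initial partition by acceptance: {q2} | {q1,q3,q4,q5}.
Refine {q1,q3,q4,q5} on symbol 1: members go to different blocks, giving {q1,q4,q5} and {q3}.
Refine {q1,q4,q5} on symbol 0: members go to different blocks, giving {q1,q4} and {q5}.
On input 2, block {q1,q4} splits into {q1} and {q4}.
No further refinement is possible. Final partition (5 blocks): {q2} | {q1} | {q3} | {q5} | {q4}.
The equivalence class containing q3 is {q3}, of size 1.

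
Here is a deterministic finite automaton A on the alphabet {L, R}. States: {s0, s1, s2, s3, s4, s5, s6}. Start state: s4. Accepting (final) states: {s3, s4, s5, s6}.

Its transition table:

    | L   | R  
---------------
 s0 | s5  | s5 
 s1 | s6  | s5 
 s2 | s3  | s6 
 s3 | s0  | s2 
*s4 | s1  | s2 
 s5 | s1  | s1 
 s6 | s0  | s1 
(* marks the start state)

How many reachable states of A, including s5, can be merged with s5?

4

All states are reachable from the start state.
Start with accepting vs non-accepting: {s3,s4,s5,s6} | {s0,s1,s2}.
Stable partition: {s3,s4,s5,s6} | {s0,s1,s2} — 2 equivalence classes.
The equivalence class containing s5 is {s3,s4,s5,s6}, of size 4.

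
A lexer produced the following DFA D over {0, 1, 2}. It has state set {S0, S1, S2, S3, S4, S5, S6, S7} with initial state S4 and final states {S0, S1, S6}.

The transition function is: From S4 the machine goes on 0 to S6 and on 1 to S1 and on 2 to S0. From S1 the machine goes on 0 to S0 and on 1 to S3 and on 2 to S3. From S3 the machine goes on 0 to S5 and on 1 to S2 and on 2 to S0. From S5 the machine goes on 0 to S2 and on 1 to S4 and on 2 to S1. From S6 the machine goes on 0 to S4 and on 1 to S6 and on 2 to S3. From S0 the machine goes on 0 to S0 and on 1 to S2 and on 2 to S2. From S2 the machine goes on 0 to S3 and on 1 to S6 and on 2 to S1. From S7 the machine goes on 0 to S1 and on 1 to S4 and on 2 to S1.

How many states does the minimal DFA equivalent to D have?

Reachable states from the start: {S0,S1,S2,S3,S4,S5,S6}. Unreachable: {S7} — drop them.
P0 = {S0,S1,S6} | {S2,S3,S4,S5}.
Split {S0,S1,S6} by δ(·,0) → {S0,S1} and {S6}.
On input 0, block {S2,S3,S4,S5} splits into {S2,S3,S5} and {S4}.
Split {S2,S3,S5} by δ(·,1) → {S2} and {S3} and {S5}.
Split {S0,S1} by δ(·,1) → {S0} and {S1}.
No further refinement is possible. Final partition (7 blocks): {S0} | {S2} | {S6} | {S4} | {S3} | {S5} | {S1}.

7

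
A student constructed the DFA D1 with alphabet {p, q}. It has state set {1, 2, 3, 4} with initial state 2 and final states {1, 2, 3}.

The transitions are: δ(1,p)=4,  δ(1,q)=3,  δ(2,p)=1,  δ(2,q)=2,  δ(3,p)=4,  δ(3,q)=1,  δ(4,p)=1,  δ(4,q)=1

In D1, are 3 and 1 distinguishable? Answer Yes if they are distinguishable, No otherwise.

No

Start with accepting vs non-accepting: {1,2,3} | {4}.
On input p, block {1,2,3} splits into {1,3} and {2}.
Stable partition: {1,3} | {4} | {2} — 3 equivalence classes.
3 and 1 lie in the same block of the stable partition, so they are equivalent — no string distinguishes them.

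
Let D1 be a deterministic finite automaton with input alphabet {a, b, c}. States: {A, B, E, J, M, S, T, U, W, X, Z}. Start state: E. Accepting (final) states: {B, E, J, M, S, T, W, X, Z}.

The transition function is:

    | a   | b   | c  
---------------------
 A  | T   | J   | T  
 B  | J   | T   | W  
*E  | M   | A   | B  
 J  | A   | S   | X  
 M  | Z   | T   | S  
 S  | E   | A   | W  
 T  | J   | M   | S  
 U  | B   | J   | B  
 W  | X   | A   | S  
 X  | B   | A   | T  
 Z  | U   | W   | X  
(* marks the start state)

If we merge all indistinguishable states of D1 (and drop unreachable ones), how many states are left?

All states are reachable from the start state.
P0 = {B,E,J,M,S,T,W,X,Z} | {A,U}.
Split {B,E,J,M,S,T,W,X,Z} by δ(·,a) → {B,E,M,S,T,W,X} and {J,Z}.
Refine {B,E,M,S,T,W,X} on symbol a: members go to different blocks, giving {E,S,W,X} and {B,M,T}.
Split {E,S,W,X} by δ(·,a) → {E,X} and {S,W}.
The partition is now stable with 5 blocks: {E,X} | {A,U} | {J,Z} | {B,M,T} | {S,W}.

5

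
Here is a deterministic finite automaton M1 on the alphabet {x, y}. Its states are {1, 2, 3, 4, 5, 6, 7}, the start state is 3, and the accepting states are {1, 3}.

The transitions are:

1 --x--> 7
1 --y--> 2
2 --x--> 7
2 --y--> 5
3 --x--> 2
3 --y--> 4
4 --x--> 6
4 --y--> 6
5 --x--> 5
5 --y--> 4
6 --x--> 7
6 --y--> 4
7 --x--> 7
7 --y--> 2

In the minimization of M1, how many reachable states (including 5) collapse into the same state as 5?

5

First remove the unreachable states {1}; 6 states remain.
Initial partition by acceptance: {3} | {2,4,5,6,7}.
The partition is now stable with 2 blocks: {3} | {2,4,5,6,7}.
The equivalence class containing 5 is {2,4,5,6,7}, of size 5.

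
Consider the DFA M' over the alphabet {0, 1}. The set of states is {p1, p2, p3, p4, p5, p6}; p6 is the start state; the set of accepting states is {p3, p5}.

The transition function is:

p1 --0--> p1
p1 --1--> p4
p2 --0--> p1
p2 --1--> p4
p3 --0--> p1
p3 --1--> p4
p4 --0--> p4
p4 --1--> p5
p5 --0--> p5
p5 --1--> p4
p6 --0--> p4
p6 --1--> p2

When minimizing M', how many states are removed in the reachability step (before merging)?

1

Starting at p6 and following transitions, the reachable set is {p1, p2, p4, p5, p6}. That leaves p3 unreachable — 1 in total.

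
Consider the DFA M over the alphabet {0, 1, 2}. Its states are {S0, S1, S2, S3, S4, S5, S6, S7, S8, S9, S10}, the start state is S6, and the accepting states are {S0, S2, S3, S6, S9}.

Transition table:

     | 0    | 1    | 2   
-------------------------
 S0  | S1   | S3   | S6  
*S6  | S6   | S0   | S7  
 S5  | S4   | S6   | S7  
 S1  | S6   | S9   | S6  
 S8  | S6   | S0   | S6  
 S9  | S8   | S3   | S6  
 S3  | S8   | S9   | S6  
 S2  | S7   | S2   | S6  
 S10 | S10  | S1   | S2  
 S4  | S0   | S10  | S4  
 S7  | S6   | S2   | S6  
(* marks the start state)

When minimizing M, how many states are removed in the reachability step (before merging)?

3

No path from S6 leads to S4, S5, S10; the other 8 states are all reachable.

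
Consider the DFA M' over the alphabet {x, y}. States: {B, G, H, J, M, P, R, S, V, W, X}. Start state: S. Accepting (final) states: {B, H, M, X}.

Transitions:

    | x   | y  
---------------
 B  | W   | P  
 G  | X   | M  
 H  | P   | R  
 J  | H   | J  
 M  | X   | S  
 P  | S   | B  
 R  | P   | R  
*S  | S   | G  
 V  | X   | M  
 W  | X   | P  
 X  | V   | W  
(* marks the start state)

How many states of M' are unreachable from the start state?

Starting at S and following transitions, the reachable set is {B, G, M, P, S, V, W, X}. That leaves H, J, R unreachable — 3 in total.

3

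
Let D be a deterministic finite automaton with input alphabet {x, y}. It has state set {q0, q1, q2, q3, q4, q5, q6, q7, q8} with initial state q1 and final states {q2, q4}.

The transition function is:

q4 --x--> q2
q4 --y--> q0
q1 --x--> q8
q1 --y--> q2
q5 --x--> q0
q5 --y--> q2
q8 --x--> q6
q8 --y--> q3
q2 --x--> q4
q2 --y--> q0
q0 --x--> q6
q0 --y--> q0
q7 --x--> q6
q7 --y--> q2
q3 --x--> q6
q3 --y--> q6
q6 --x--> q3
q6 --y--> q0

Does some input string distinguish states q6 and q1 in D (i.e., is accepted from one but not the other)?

Yes

First remove the unreachable states {q5,q7}; 7 states remain.
Start with accepting vs non-accepting: {q2,q4} | {q0,q1,q3,q6,q8}.
On input y, block {q0,q1,q3,q6,q8} splits into {q0,q3,q6,q8} and {q1}.
Stable partition: {q2,q4} | {q0,q3,q6,q8} | {q1} — 3 equivalence classes.
q6 and q1 end up in different blocks, so they are distinguishable. For instance, the string 'y' is accepted from only q1.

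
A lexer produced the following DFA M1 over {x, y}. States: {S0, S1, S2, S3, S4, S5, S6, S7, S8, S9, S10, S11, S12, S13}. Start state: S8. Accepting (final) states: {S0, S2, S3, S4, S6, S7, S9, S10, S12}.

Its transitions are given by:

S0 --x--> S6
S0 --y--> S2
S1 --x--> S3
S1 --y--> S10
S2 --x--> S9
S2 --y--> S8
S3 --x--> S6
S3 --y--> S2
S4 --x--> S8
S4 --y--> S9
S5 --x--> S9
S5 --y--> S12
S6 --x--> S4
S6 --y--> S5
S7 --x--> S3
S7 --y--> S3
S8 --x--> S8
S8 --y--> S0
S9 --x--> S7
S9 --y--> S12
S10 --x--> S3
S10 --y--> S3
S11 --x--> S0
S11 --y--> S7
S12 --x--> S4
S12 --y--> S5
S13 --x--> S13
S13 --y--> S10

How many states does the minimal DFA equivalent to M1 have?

8

Reachable states from the start: {S0,S2,S3,S4,S5,S6,S7,S8,S9,S12}. Unreachable: {S1,S10,S11,S13} — drop them.
Initial partition by acceptance: {S0,S2,S3,S4,S6,S7,S9,S12} | {S5,S8}.
On input x, block {S0,S2,S3,S4,S6,S7,S9,S12} splits into {S0,S2,S3,S6,S7,S9,S12} and {S4}.
Refine {S0,S2,S3,S6,S7,S9,S12} on symbol x: members go to different blocks, giving {S0,S2,S3,S7,S9} and {S6,S12}.
Refine {S0,S2,S3,S7,S9} on symbol x: members go to different blocks, giving {S2,S7,S9} and {S0,S3}.
On input x, block {S2,S7,S9} splits into {S2,S9} and {S7}.
On input x, block {S2,S9} splits into {S2} and {S9}.
Split {S5,S8} by δ(·,x) → {S5} and {S8}.
The partition is now stable with 8 blocks: {S2} | {S5} | {S4} | {S6,S12} | {S0,S3} | {S7} | {S9} | {S8}.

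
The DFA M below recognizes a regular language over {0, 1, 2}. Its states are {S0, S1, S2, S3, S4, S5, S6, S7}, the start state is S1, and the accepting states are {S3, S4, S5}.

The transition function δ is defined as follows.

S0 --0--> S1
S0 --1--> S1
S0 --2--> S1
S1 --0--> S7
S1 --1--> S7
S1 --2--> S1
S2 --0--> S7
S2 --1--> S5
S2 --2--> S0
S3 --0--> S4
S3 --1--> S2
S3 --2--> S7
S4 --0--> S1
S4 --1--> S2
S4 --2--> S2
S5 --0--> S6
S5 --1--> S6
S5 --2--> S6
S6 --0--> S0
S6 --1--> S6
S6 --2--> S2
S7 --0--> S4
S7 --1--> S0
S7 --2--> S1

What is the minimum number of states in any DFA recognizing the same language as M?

7

Reachable states from the start: {S0,S1,S2,S4,S5,S6,S7}. Unreachable: {S3} — drop them.
Initial partition by acceptance: {S4,S5} | {S0,S1,S2,S6,S7}.
On input 0, block {S0,S1,S2,S6,S7} splits into {S0,S1,S2,S6} and {S7}.
On input 0, block {S0,S1,S2,S6} splits into {S0,S6} and {S1,S2}.
Split {S4,S5} by δ(·,0) → {S4} and {S5}.
Refine {S0,S6} on symbol 0: members go to different blocks, giving {S0} and {S6}.
Refine {S1,S2} on symbol 1: members go to different blocks, giving {S1} and {S2}.
No further refinement is possible. Final partition (7 blocks): {S4} | {S0} | {S7} | {S1} | {S5} | {S6} | {S2}.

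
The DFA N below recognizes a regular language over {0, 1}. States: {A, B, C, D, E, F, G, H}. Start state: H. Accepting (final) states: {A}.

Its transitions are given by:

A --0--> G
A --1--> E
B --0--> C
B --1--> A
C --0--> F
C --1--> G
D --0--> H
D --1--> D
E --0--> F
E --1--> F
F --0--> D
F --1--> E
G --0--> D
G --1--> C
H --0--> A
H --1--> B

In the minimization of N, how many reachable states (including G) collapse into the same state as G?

2

All states are reachable from the start state.
P0 = {A} | {B,C,D,E,F,G,H}.
On input 0, block {B,C,D,E,F,G,H} splits into {B,C,D,E,F,G} and {H}.
Refine {B,C,D,E,F,G} on symbol 0: members go to different blocks, giving {B,C,E,F,G} and {D}.
On input 0, block {B,C,E,F,G} splits into {B,C,E} and {F,G}.
On input 0, block {B,C,E} splits into {C,E} and {B}.
The partition is now stable with 6 blocks: {A} | {C,E} | {H} | {D} | {F,G} | {B}.
State G belongs to the block {F,G}, which has 2 states.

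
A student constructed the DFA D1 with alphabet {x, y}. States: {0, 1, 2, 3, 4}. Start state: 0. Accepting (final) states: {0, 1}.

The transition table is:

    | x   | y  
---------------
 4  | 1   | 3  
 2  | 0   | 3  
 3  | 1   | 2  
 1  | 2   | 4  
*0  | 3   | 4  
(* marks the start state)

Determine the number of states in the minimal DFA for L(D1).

Every state is reachable, so we keep all 5.
Initial partition by acceptance: {0,1} | {2,3,4}.
Stable partition: {0,1} | {2,3,4} — 2 equivalence classes.

2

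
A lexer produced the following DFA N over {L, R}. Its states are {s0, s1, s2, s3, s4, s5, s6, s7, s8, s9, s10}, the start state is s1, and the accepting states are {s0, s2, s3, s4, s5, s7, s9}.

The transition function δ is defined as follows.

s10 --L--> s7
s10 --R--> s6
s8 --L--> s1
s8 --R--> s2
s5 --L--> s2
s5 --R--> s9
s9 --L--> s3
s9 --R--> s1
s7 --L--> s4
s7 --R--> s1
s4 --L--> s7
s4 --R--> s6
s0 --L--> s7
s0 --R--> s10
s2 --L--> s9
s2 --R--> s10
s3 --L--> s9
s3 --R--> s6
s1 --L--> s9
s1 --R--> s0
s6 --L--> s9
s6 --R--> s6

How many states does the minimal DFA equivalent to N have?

4

Reachable states from the start: {s0,s1,s3,s4,s6,s7,s9,s10}. Unreachable: {s2,s5,s8} — drop them.
Initial partition by acceptance: {s0,s3,s4,s7,s9} | {s1,s6,s10}.
On input R, block {s1,s6,s10} splits into {s6,s10} and {s1}.
Split {s0,s3,s4,s7,s9} by δ(·,R) → {s0,s3,s4} and {s7,s9}.
Stable partition: {s0,s3,s4} | {s6,s10} | {s1} | {s7,s9} — 4 equivalence classes.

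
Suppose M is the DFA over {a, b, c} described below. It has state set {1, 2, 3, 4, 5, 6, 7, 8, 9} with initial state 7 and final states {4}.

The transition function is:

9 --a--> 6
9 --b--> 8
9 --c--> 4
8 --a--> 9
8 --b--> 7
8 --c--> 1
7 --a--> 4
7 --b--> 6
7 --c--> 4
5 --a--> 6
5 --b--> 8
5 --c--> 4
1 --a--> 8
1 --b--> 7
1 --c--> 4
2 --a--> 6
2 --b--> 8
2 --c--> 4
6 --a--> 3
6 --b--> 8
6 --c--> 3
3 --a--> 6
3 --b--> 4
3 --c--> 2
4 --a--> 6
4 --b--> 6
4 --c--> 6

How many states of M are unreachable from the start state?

1

No path from 7 leads to 5; the other 8 states are all reachable.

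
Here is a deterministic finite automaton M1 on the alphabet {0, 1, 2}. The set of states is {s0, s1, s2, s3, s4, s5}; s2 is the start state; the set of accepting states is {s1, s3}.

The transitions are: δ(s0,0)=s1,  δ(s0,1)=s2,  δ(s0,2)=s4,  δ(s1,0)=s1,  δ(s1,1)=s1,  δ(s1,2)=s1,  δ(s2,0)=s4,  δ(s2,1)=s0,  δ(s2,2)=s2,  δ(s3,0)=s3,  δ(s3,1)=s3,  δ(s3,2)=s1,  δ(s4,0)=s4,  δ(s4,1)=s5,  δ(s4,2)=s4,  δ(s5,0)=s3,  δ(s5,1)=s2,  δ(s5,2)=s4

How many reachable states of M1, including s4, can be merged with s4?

Start with accepting vs non-accepting: {s1,s3} | {s0,s2,s4,s5}.
On input 0, block {s0,s2,s4,s5} splits into {s0,s5} and {s2,s4}.
Stable partition: {s1,s3} | {s0,s5} | {s2,s4} — 3 equivalence classes.
State s4 belongs to the block {s2,s4}, which has 2 states.

2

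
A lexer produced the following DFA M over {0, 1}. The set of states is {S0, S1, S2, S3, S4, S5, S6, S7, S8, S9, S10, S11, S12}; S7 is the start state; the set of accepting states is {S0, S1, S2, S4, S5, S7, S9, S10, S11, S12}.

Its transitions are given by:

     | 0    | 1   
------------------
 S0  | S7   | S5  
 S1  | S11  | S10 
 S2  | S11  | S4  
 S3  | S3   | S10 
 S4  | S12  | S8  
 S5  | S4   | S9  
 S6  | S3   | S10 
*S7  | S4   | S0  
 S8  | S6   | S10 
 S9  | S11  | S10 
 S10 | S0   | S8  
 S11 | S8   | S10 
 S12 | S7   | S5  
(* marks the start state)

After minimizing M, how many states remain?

7

States {S1,S2} cannot be reached from the start state, so discard them.
P0 = {S0,S4,S5,S7,S9,S10,S11,S12} | {S3,S6,S8}.
On input 0, block {S0,S4,S5,S7,S9,S10,S11,S12} splits into {S0,S4,S5,S7,S9,S10,S12} and {S11}.
On input 0, block {S0,S4,S5,S7,S9,S10,S12} splits into {S0,S4,S5,S7,S10,S12} and {S9}.
Refine {S0,S4,S5,S7,S10,S12} on symbol 1: members go to different blocks, giving {S0,S7,S12} and {S4,S10} and {S5}.
Split {S0,S7,S12} by δ(·,0) → {S0,S12} and {S7}.
No further refinement is possible. Final partition (7 blocks): {S0,S12} | {S3,S6,S8} | {S11} | {S9} | {S4,S10} | {S5} | {S7}.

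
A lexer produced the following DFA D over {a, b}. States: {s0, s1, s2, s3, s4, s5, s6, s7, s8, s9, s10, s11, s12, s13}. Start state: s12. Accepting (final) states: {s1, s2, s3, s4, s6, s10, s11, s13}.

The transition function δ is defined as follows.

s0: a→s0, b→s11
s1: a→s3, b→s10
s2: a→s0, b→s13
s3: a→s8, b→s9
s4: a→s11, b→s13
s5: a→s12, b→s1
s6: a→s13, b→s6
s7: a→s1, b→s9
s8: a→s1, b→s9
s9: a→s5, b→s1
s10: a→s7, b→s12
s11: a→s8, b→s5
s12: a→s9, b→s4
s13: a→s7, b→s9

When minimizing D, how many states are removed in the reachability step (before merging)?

3

No path from s12 leads to s0, s2, s6; the other 11 states are all reachable.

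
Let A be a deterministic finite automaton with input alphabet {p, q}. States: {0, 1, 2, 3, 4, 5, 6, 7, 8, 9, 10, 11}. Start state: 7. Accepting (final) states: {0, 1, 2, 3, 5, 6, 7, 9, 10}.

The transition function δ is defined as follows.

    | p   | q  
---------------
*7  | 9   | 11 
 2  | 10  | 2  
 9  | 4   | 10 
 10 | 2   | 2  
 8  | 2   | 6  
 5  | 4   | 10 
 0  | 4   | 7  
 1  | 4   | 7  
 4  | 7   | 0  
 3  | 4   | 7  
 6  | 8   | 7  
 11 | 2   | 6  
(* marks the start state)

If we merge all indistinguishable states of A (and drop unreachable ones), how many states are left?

7

States {1,3,5} cannot be reached from the start state, so discard them.
P0 = {0,2,6,7,9,10} | {4,8,11}.
Split {0,2,6,7,9,10} by δ(·,p) → {0,6,9} and {2,7,10}.
Refine {2,7,10} on symbol p: members go to different blocks, giving {2,10} and {7}.
Refine {0,6,9} on symbol q: members go to different blocks, giving {0,6} and {9}.
On input p, block {4,8,11} splits into {8,11} and {4}.
Refine {0,6} on symbol p: members go to different blocks, giving {0} and {6}.
No further refinement is possible. Final partition (7 blocks): {0} | {8,11} | {2,10} | {7} | {9} | {4} | {6}.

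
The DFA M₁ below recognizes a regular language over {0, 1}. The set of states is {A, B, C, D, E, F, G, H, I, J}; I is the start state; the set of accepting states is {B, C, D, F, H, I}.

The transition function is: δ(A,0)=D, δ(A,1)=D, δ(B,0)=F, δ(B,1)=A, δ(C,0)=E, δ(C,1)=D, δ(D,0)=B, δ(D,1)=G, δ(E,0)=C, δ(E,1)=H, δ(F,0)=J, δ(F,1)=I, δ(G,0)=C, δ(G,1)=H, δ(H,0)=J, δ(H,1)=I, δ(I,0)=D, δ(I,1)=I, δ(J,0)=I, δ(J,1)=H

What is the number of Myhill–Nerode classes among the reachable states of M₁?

8

Start with accepting vs non-accepting: {B,C,D,F,H,I} | {A,E,G,J}.
Refine {B,C,D,F,H,I} on symbol 0: members go to different blocks, giving {B,D,I} and {C,F,H}.
On input 0, block {B,D,I} splits into {D,I} and {B}.
On input 0, block {D,I} splits into {D} and {I}.
On input 0, block {A,E,G,J} splits into {E,G} and {A} and {J}.
Refine {C,F,H} on symbol 0: members go to different blocks, giving {F,H} and {C}.
Stable partition: {D} | {E,G} | {F,H} | {B} | {I} | {A} | {J} | {C} — 8 equivalence classes.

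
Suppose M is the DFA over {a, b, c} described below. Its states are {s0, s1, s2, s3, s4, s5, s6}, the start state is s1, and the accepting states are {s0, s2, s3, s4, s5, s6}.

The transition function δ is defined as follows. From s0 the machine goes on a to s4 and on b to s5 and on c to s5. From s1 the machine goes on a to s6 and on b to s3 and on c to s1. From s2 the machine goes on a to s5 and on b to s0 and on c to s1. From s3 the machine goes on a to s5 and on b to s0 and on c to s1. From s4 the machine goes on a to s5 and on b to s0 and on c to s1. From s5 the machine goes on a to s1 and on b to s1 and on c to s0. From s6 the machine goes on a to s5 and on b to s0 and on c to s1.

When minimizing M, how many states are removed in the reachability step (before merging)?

1

No path from s1 leads to s2; the other 6 states are all reachable.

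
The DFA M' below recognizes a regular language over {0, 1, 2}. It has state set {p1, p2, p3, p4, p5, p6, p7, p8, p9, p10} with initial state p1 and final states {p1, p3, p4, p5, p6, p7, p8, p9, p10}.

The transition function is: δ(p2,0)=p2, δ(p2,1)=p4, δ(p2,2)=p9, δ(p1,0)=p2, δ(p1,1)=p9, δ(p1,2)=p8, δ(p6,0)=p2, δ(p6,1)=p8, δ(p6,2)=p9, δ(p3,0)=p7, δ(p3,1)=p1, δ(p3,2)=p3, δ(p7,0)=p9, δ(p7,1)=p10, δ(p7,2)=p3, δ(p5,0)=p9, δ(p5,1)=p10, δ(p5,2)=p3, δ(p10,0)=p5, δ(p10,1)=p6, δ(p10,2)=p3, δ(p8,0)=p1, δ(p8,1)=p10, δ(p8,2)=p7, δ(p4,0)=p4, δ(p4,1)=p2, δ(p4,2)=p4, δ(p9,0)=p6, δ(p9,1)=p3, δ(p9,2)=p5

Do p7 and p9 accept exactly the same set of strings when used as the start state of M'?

No

Every state is reachable, so we keep all 10.
P0 = {p1,p3,p4,p5,p6,p7,p8,p9,p10} | {p2}.
Refine {p1,p3,p4,p5,p6,p7,p8,p9,p10} on symbol 0: members go to different blocks, giving {p3,p4,p5,p7,p8,p9,p10} and {p1,p6}.
Split {p3,p4,p5,p7,p8,p9,p10} by δ(·,0) → {p3,p4,p5,p7,p10} and {p8,p9}.
On input 0, block {p3,p4,p5,p7,p10} splits into {p3,p4,p10} and {p5,p7}.
Split {p3,p4,p10} by δ(·,0) → {p3,p10} and {p4}.
No further refinement is possible. Final partition (6 blocks): {p3,p10} | {p2} | {p1,p6} | {p8,p9} | {p5,p7} | {p4}.
p7 and p9 end up in different blocks, so they are distinguishable. For instance, the string '00' is accepted from only p7.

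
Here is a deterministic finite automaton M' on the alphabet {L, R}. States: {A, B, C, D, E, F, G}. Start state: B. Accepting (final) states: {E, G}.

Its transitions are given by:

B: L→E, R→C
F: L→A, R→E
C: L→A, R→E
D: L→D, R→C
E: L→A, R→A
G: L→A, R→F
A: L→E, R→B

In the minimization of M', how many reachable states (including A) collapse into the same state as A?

First remove the unreachable states {D,F,G}; 4 states remain.
Initial partition by acceptance: {E} | {A,B,C}.
Split {A,B,C} by δ(·,L) → {A,B} and {C}.
On input R, block {A,B} splits into {A} and {B}.
No further refinement is possible. Final partition (4 blocks): {E} | {A} | {C} | {B}.
The equivalence class containing A is {A}, of size 1.

1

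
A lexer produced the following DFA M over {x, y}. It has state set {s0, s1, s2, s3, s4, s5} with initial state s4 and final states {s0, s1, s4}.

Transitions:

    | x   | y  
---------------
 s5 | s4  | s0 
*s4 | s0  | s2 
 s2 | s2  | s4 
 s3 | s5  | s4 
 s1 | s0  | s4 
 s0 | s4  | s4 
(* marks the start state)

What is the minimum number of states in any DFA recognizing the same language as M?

3

First remove the unreachable states {s1,s3,s5}; 3 states remain.
Initial partition by acceptance: {s0,s4} | {s2}.
Refine {s0,s4} on symbol y: members go to different blocks, giving {s0} and {s4}.
The partition is now stable with 3 blocks: {s0} | {s2} | {s4}.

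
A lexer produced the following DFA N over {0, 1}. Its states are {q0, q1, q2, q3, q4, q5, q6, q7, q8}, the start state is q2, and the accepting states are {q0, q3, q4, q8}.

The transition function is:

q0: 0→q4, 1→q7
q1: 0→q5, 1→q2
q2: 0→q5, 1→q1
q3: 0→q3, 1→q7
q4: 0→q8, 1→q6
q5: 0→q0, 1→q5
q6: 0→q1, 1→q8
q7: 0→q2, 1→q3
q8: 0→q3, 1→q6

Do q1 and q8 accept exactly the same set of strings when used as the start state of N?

All states are reachable from the start state.
P0 = {q0,q3,q4,q8} | {q1,q2,q5,q6,q7}.
On input 0, block {q1,q2,q5,q6,q7} splits into {q1,q2,q6,q7} and {q5}.
Refine {q1,q2,q6,q7} on symbol 0: members go to different blocks, giving {q1,q2} and {q6,q7}.
The partition is now stable with 4 blocks: {q0,q3,q4,q8} | {q1,q2} | {q5} | {q6,q7}.
q1 and q8 end up in different blocks, so they are distinguishable. For instance, the string 'ε' is accepted from only q8.

No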